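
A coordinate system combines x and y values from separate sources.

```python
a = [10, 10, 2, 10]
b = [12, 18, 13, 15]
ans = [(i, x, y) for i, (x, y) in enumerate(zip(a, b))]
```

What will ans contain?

Step 1: enumerate(zip(a, b)) gives index with paired elements:
  i=0: (10, 12)
  i=1: (10, 18)
  i=2: (2, 13)
  i=3: (10, 15)
Therefore ans = [(0, 10, 12), (1, 10, 18), (2, 2, 13), (3, 10, 15)].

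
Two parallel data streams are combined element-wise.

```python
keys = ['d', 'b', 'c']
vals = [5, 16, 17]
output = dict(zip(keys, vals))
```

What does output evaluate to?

Step 1: zip pairs keys with values:
  'd' -> 5
  'b' -> 16
  'c' -> 17
Therefore output = {'d': 5, 'b': 16, 'c': 17}.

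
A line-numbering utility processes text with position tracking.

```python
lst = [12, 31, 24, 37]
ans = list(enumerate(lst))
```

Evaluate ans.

Step 1: enumerate pairs each element with its index:
  (0, 12)
  (1, 31)
  (2, 24)
  (3, 37)
Therefore ans = [(0, 12), (1, 31), (2, 24), (3, 37)].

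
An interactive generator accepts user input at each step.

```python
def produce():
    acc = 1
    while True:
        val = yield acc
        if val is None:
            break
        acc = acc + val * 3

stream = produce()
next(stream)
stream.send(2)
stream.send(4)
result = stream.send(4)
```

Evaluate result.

Step 1: next() -> yield acc=1.
Step 2: send(2) -> val=2, acc = 1 + 2*3 = 7, yield 7.
Step 3: send(4) -> val=4, acc = 7 + 4*3 = 19, yield 19.
Step 4: send(4) -> val=4, acc = 19 + 4*3 = 31, yield 31.
Therefore result = 31.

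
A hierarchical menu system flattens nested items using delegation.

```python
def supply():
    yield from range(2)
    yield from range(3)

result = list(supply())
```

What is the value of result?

Step 1: Trace yields in order:
  yield 0
  yield 1
  yield 0
  yield 1
  yield 2
Therefore result = [0, 1, 0, 1, 2].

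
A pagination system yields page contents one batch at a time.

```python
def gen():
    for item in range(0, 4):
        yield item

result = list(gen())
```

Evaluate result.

Step 1: The generator yields each value from range(0, 4).
Step 2: list() consumes all yields: [0, 1, 2, 3].
Therefore result = [0, 1, 2, 3].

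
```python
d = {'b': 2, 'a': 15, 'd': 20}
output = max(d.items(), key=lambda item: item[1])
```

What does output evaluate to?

Step 1: Find item with maximum value:
  ('b', 2)
  ('a', 15)
  ('d', 20)
Step 2: Maximum value is 20 at key 'd'.
Therefore output = ('d', 20).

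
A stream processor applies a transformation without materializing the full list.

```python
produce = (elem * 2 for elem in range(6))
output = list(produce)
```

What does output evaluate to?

Step 1: For each elem in range(6), compute elem*2:
  elem=0: 0*2 = 0
  elem=1: 1*2 = 2
  elem=2: 2*2 = 4
  elem=3: 3*2 = 6
  elem=4: 4*2 = 8
  elem=5: 5*2 = 10
Therefore output = [0, 2, 4, 6, 8, 10].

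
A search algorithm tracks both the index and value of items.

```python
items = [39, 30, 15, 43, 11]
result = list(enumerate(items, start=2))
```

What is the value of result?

Step 1: enumerate with start=2:
  (2, 39)
  (3, 30)
  (4, 15)
  (5, 43)
  (6, 11)
Therefore result = [(2, 39), (3, 30), (4, 15), (5, 43), (6, 11)].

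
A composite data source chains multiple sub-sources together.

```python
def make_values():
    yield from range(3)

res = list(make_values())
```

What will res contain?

Step 1: yield from delegates to the iterable, yielding each element.
Step 2: Collected values: [0, 1, 2].
Therefore res = [0, 1, 2].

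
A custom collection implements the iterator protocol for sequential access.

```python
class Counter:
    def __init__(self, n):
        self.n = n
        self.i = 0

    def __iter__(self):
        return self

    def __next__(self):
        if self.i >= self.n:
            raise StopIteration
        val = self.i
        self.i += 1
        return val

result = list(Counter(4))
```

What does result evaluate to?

Step 1: Counter(4) creates an iterator counting 0 to 3.
Step 2: list() consumes all values: [0, 1, 2, 3].
Therefore result = [0, 1, 2, 3].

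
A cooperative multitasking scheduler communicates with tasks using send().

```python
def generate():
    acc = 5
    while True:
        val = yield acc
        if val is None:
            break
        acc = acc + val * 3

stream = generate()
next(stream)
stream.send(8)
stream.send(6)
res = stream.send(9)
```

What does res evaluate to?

Step 1: next() -> yield acc=5.
Step 2: send(8) -> val=8, acc = 5 + 8*3 = 29, yield 29.
Step 3: send(6) -> val=6, acc = 29 + 6*3 = 47, yield 47.
Step 4: send(9) -> val=9, acc = 47 + 9*3 = 74, yield 74.
Therefore res = 74.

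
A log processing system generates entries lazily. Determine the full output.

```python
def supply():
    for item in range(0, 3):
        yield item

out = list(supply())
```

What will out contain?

Step 1: The generator yields each value from range(0, 3).
Step 2: list() consumes all yields: [0, 1, 2].
Therefore out = [0, 1, 2].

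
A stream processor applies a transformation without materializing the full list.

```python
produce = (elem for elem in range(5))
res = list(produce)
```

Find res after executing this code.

Step 1: Generator expression iterates range(5): [0, 1, 2, 3, 4].
Step 2: list() collects all values.
Therefore res = [0, 1, 2, 3, 4].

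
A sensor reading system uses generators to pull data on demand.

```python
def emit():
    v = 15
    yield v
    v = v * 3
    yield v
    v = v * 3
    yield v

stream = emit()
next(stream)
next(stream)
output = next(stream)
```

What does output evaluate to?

Step 1: Trace through generator execution:
  Yield 1: v starts at 15, yield 15
  Yield 2: v = 15 * 3 = 45, yield 45
  Yield 3: v = 45 * 3 = 135, yield 135
Step 2: First next() gets 15, second next() gets the second value, third next() yields 135.
Therefore output = 135.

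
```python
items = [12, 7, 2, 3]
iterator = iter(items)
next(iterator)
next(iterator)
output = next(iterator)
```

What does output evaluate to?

Step 1: Create iterator over [12, 7, 2, 3].
Step 2: next() consumes 12.
Step 3: next() consumes 7.
Step 4: next() returns 2.
Therefore output = 2.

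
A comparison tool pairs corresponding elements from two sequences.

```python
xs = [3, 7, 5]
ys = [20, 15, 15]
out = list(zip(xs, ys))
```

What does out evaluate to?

Step 1: zip pairs elements at same index:
  Index 0: (3, 20)
  Index 1: (7, 15)
  Index 2: (5, 15)
Therefore out = [(3, 20), (7, 15), (5, 15)].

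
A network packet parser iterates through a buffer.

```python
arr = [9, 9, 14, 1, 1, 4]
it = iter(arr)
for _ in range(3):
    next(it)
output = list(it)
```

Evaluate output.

Step 1: Create iterator over [9, 9, 14, 1, 1, 4].
Step 2: Advance 3 positions (consuming [9, 9, 14]).
Step 3: list() collects remaining elements: [1, 1, 4].
Therefore output = [1, 1, 4].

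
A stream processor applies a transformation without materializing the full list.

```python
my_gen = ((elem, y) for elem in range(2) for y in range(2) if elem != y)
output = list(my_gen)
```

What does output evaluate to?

Step 1: Nested generator over range(2) x range(2) where elem != y:
  (0, 0): excluded (elem == y)
  (0, 1): included
  (1, 0): included
  (1, 1): excluded (elem == y)
Therefore output = [(0, 1), (1, 0)].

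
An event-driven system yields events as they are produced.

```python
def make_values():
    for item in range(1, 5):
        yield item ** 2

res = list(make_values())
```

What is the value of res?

Step 1: For each item in range(1, 5), yield item**2:
  item=1: yield 1**2 = 1
  item=2: yield 2**2 = 4
  item=3: yield 3**2 = 9
  item=4: yield 4**2 = 16
Therefore res = [1, 4, 9, 16].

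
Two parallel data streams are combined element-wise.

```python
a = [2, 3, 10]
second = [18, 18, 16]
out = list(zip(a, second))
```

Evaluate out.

Step 1: zip pairs elements at same index:
  Index 0: (2, 18)
  Index 1: (3, 18)
  Index 2: (10, 16)
Therefore out = [(2, 18), (3, 18), (10, 16)].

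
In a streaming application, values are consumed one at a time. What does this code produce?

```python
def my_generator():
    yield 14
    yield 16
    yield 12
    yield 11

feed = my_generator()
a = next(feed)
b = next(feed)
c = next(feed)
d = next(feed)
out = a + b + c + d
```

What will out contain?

Step 1: Create generator and consume all values:
  a = next(feed) = 14
  b = next(feed) = 16
  c = next(feed) = 12
  d = next(feed) = 11
Step 2: out = 14 + 16 + 12 + 11 = 53.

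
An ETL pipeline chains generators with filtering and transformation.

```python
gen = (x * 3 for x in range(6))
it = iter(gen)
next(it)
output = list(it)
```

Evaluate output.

Step 1: Generator produces [0, 3, 6, 9, 12, 15].
Step 2: next(it) consumes first element (0).
Step 3: list(it) collects remaining: [3, 6, 9, 12, 15].
Therefore output = [3, 6, 9, 12, 15].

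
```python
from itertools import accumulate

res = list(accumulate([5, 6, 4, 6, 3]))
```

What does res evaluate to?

Step 1: accumulate computes running sums:
  + 5 = 5
  + 6 = 11
  + 4 = 15
  + 6 = 21
  + 3 = 24
Therefore res = [5, 11, 15, 21, 24].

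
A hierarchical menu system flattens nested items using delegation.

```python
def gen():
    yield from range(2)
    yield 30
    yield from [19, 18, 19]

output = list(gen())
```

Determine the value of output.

Step 1: Trace yields in order:
  yield 0
  yield 1
  yield 30
  yield 19
  yield 18
  yield 19
Therefore output = [0, 1, 30, 19, 18, 19].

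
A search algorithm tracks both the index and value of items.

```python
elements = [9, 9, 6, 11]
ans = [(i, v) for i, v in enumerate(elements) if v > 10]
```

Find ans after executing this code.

Step 1: Filter enumerate([9, 9, 6, 11]) keeping v > 10:
  (0, 9): 9 <= 10, excluded
  (1, 9): 9 <= 10, excluded
  (2, 6): 6 <= 10, excluded
  (3, 11): 11 > 10, included
Therefore ans = [(3, 11)].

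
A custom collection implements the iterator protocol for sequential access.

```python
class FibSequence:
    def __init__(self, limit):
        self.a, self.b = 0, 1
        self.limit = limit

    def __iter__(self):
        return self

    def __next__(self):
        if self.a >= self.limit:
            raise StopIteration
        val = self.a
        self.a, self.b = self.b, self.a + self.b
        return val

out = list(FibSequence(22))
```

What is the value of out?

Step 1: Fibonacci-like sequence (a=0, b=1) until >= 22:
  Yield 0, then a,b = 1,1
  Yield 1, then a,b = 1,2
  Yield 1, then a,b = 2,3
  Yield 2, then a,b = 3,5
  Yield 3, then a,b = 5,8
  Yield 5, then a,b = 8,13
  Yield 8, then a,b = 13,21
  Yield 13, then a,b = 21,34
  Yield 21, then a,b = 34,55
Step 2: 34 >= 22, stop.
Therefore out = [0, 1, 1, 2, 3, 5, 8, 13, 21].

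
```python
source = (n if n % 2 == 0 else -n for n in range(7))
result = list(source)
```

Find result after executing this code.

Step 1: For each n in range(7), yield n if even, else -n:
  n=0: even, yield 0
  n=1: odd, yield -1
  n=2: even, yield 2
  n=3: odd, yield -3
  n=4: even, yield 4
  n=5: odd, yield -5
  n=6: even, yield 6
Therefore result = [0, -1, 2, -3, 4, -5, 6].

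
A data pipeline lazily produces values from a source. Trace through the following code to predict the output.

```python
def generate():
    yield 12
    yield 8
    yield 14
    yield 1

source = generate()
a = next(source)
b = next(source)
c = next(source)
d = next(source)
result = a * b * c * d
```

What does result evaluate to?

Step 1: Create generator and consume all values:
  a = next(source) = 12
  b = next(source) = 8
  c = next(source) = 14
  d = next(source) = 1
Step 2: result = 12 * 8 * 14 * 1 = 1344.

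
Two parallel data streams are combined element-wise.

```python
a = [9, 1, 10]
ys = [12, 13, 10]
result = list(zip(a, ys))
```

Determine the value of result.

Step 1: zip pairs elements at same index:
  Index 0: (9, 12)
  Index 1: (1, 13)
  Index 2: (10, 10)
Therefore result = [(9, 12), (1, 13), (10, 10)].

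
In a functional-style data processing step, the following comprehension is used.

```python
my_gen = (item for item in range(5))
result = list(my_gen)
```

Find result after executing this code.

Step 1: Generator expression iterates range(5): [0, 1, 2, 3, 4].
Step 2: list() collects all values.
Therefore result = [0, 1, 2, 3, 4].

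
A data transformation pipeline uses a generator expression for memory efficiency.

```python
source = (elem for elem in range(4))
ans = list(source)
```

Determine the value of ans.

Step 1: Generator expression iterates range(4): [0, 1, 2, 3].
Step 2: list() collects all values.
Therefore ans = [0, 1, 2, 3].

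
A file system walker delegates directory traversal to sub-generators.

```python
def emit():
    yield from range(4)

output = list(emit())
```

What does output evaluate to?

Step 1: yield from delegates to the iterable, yielding each element.
Step 2: Collected values: [0, 1, 2, 3].
Therefore output = [0, 1, 2, 3].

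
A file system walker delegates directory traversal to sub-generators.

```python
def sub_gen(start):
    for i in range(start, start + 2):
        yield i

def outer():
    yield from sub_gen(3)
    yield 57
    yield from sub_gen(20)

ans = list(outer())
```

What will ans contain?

Step 1: outer() delegates to sub_gen(3):
  yield 3
  yield 4
Step 2: yield 57
Step 3: Delegates to sub_gen(20):
  yield 20
  yield 21
Therefore ans = [3, 4, 57, 20, 21].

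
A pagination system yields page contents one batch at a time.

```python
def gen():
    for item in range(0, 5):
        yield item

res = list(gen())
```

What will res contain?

Step 1: The generator yields each value from range(0, 5).
Step 2: list() consumes all yields: [0, 1, 2, 3, 4].
Therefore res = [0, 1, 2, 3, 4].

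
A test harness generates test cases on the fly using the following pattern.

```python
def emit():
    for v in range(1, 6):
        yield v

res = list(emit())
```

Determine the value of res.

Step 1: The generator yields each value from range(1, 6).
Step 2: list() consumes all yields: [1, 2, 3, 4, 5].
Therefore res = [1, 2, 3, 4, 5].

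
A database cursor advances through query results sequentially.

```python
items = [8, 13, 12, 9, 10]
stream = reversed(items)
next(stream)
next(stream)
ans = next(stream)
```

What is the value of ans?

Step 1: reversed([8, 13, 12, 9, 10]) gives iterator: [10, 9, 12, 13, 8].
Step 2: First next() = 10, second next() = 9.
Step 3: Third next() = 12.
Therefore ans = 12.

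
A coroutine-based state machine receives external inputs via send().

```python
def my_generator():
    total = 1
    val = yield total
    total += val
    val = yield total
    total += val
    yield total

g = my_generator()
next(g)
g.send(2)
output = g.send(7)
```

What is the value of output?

Step 1: next() -> yield total=1.
Step 2: send(2) -> val=2, total = 1+2 = 3, yield 3.
Step 3: send(7) -> val=7, total = 3+7 = 10, yield 10.
Therefore output = 10.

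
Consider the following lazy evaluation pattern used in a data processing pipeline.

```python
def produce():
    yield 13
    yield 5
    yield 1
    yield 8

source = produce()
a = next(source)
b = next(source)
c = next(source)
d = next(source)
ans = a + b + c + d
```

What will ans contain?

Step 1: Create generator and consume all values:
  a = next(source) = 13
  b = next(source) = 5
  c = next(source) = 1
  d = next(source) = 8
Step 2: ans = 13 + 5 + 1 + 8 = 27.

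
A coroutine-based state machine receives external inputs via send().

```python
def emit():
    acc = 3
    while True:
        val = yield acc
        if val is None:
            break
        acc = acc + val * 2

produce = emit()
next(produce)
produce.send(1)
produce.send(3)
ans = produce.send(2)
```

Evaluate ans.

Step 1: next() -> yield acc=3.
Step 2: send(1) -> val=1, acc = 3 + 1*2 = 5, yield 5.
Step 3: send(3) -> val=3, acc = 5 + 3*2 = 11, yield 11.
Step 4: send(2) -> val=2, acc = 11 + 2*2 = 15, yield 15.
Therefore ans = 15.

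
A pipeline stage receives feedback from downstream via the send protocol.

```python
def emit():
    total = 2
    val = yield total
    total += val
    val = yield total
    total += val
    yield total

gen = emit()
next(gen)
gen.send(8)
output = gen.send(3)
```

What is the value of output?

Step 1: next() -> yield total=2.
Step 2: send(8) -> val=8, total = 2+8 = 10, yield 10.
Step 3: send(3) -> val=3, total = 10+3 = 13, yield 13.
Therefore output = 13.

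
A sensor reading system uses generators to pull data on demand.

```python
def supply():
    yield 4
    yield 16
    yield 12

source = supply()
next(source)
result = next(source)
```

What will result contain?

Step 1: supply() creates a generator.
Step 2: next(source) yields 4 (consumed and discarded).
Step 3: next(source) yields 16, assigned to result.
Therefore result = 16.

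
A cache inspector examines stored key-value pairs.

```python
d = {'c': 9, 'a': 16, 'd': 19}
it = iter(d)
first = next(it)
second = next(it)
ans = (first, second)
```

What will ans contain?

Step 1: iter(d) iterates over keys: ['c', 'a', 'd'].
Step 2: first = next(it) = 'c', second = next(it) = 'a'.
Therefore ans = ('c', 'a').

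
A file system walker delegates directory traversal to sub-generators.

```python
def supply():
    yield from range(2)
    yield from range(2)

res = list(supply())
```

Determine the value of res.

Step 1: Trace yields in order:
  yield 0
  yield 1
  yield 0
  yield 1
Therefore res = [0, 1, 0, 1].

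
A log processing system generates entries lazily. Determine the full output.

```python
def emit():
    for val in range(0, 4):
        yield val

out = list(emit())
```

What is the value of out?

Step 1: The generator yields each value from range(0, 4).
Step 2: list() consumes all yields: [0, 1, 2, 3].
Therefore out = [0, 1, 2, 3].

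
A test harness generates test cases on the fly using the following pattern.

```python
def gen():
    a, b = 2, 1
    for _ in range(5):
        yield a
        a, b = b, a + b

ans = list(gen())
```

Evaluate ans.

Step 1: Fibonacci-like sequence starting with a=2, b=1:
  Iteration 1: yield a=2, then a,b = 1,3
  Iteration 2: yield a=1, then a,b = 3,4
  Iteration 3: yield a=3, then a,b = 4,7
  Iteration 4: yield a=4, then a,b = 7,11
  Iteration 5: yield a=7, then a,b = 11,18
Therefore ans = [2, 1, 3, 4, 7].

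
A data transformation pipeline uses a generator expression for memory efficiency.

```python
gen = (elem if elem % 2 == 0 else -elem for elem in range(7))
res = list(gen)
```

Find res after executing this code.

Step 1: For each elem in range(7), yield elem if even, else -elem:
  elem=0: even, yield 0
  elem=1: odd, yield -1
  elem=2: even, yield 2
  elem=3: odd, yield -3
  elem=4: even, yield 4
  elem=5: odd, yield -5
  elem=6: even, yield 6
Therefore res = [0, -1, 2, -3, 4, -5, 6].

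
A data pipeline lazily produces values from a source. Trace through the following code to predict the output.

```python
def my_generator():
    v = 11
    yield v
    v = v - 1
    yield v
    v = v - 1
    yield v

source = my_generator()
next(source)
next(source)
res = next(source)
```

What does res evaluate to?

Step 1: Trace through generator execution:
  Yield 1: v starts at 11, yield 11
  Yield 2: v = 11 - 1 = 10, yield 10
  Yield 3: v = 10 - 1 = 9, yield 9
Step 2: First next() gets 11, second next() gets the second value, third next() yields 9.
Therefore res = 9.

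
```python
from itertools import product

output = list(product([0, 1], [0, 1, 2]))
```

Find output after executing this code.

Step 1: product([0, 1], [0, 1, 2]) gives all pairs:
  (0, 0)
  (0, 1)
  (0, 2)
  (1, 0)
  (1, 1)
  (1, 2)
Therefore output = [(0, 0), (0, 1), (0, 2), (1, 0), (1, 1), (1, 2)].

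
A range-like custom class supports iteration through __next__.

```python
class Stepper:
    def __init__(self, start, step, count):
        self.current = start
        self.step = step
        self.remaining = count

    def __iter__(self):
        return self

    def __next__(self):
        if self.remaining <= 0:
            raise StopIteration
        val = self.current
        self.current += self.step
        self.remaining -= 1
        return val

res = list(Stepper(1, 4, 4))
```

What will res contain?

Step 1: Stepper starts at 1, increments by 4, for 4 steps:
  Yield 1, then current += 4
  Yield 5, then current += 4
  Yield 9, then current += 4
  Yield 13, then current += 4
Therefore res = [1, 5, 9, 13].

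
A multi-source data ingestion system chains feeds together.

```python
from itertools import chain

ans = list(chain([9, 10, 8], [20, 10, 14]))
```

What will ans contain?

Step 1: chain() concatenates iterables: [9, 10, 8] + [20, 10, 14].
Therefore ans = [9, 10, 8, 20, 10, 14].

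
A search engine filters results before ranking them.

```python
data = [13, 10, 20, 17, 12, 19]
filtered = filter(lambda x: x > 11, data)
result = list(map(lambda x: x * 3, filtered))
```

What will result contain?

Step 1: Filter data for elements > 11:
  13: kept
  10: removed
  20: kept
  17: kept
  12: kept
  19: kept
Step 2: Map x * 3 on filtered [13, 20, 17, 12, 19]:
  13 -> 39
  20 -> 60
  17 -> 51
  12 -> 36
  19 -> 57
Therefore result = [39, 60, 51, 36, 57].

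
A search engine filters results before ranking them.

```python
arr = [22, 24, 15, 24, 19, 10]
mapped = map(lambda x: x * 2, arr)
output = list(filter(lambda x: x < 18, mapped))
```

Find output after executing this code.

Step 1: Map x * 2:
  22 -> 44
  24 -> 48
  15 -> 30
  24 -> 48
  19 -> 38
  10 -> 20
Step 2: Filter for < 18:
  44: removed
  48: removed
  30: removed
  48: removed
  38: removed
  20: removed
Therefore output = [].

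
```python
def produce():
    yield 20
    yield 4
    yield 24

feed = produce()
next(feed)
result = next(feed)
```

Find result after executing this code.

Step 1: produce() creates a generator.
Step 2: next(feed) yields 20 (consumed and discarded).
Step 3: next(feed) yields 4, assigned to result.
Therefore result = 4.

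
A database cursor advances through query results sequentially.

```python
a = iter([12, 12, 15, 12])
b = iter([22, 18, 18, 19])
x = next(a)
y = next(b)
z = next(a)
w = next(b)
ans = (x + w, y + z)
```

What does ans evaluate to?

Step 1: a iterates [12, 12, 15, 12], b iterates [22, 18, 18, 19].
Step 2: x = next(a) = 12, y = next(b) = 22.
Step 3: z = next(a) = 12, w = next(b) = 18.
Step 4: ans = (12 + 18, 22 + 12) = (30, 34).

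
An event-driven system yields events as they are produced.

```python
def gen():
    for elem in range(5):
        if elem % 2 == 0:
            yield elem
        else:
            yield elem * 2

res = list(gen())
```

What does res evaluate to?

Step 1: For each elem in range(5), yield elem if even, else elem*2:
  elem=0 (even): yield 0
  elem=1 (odd): yield 1*2 = 2
  elem=2 (even): yield 2
  elem=3 (odd): yield 3*2 = 6
  elem=4 (even): yield 4
Therefore res = [0, 2, 2, 6, 4].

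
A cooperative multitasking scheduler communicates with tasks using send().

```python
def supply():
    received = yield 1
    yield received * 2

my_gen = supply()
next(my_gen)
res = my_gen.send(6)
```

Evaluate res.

Step 1: next(my_gen) advances to first yield, producing 1.
Step 2: send(6) resumes, received = 6.
Step 3: yield received * 2 = 6 * 2 = 12.
Therefore res = 12.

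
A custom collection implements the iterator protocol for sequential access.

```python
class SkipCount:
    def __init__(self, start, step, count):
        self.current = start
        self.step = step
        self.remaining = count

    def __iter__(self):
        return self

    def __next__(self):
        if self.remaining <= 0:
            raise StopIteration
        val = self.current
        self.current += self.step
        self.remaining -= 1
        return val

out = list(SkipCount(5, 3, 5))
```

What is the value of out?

Step 1: SkipCount starts at 5, increments by 3, for 5 steps:
  Yield 5, then current += 3
  Yield 8, then current += 3
  Yield 11, then current += 3
  Yield 14, then current += 3
  Yield 17, then current += 3
Therefore out = [5, 8, 11, 14, 17].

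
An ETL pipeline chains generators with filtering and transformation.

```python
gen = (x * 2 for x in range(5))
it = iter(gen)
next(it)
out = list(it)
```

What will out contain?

Step 1: Generator produces [0, 2, 4, 6, 8].
Step 2: next(it) consumes first element (0).
Step 3: list(it) collects remaining: [2, 4, 6, 8].
Therefore out = [2, 4, 6, 8].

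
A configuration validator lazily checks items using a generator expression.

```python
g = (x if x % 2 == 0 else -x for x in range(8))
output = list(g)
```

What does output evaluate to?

Step 1: For each x in range(8), yield x if even, else -x:
  x=0: even, yield 0
  x=1: odd, yield -1
  x=2: even, yield 2
  x=3: odd, yield -3
  x=4: even, yield 4
  x=5: odd, yield -5
  x=6: even, yield 6
  x=7: odd, yield -7
Therefore output = [0, -1, 2, -3, 4, -5, 6, -7].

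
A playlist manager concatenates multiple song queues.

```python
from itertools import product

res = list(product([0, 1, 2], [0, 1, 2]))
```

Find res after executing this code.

Step 1: product([0, 1, 2], [0, 1, 2]) gives all pairs:
  (0, 0)
  (0, 1)
  (0, 2)
  (1, 0)
  (1, 1)
  (1, 2)
  (2, 0)
  (2, 1)
  (2, 2)
Therefore res = [(0, 0), (0, 1), (0, 2), (1, 0), (1, 1), (1, 2), (2, 0), (2, 1), (2, 2)].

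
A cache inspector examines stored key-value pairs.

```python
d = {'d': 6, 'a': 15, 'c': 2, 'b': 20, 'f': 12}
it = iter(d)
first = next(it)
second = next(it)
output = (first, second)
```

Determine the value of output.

Step 1: iter(d) iterates over keys: ['d', 'a', 'c', 'b', 'f'].
Step 2: first = next(it) = 'd', second = next(it) = 'a'.
Therefore output = ('d', 'a').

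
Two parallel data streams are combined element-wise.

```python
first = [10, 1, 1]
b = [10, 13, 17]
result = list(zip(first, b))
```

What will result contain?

Step 1: zip pairs elements at same index:
  Index 0: (10, 10)
  Index 1: (1, 13)
  Index 2: (1, 17)
Therefore result = [(10, 10), (1, 13), (1, 17)].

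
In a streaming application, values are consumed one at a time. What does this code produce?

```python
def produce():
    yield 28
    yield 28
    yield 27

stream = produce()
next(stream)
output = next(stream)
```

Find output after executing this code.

Step 1: produce() creates a generator.
Step 2: next(stream) yields 28 (consumed and discarded).
Step 3: next(stream) yields 28, assigned to output.
Therefore output = 28.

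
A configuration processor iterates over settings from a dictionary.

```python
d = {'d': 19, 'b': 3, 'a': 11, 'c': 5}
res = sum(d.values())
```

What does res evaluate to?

Step 1: d.values() = [19, 3, 11, 5].
Step 2: sum = 38.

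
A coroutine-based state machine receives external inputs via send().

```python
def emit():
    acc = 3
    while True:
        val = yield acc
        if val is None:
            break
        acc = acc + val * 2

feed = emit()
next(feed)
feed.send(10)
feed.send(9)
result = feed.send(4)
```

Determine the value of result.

Step 1: next() -> yield acc=3.
Step 2: send(10) -> val=10, acc = 3 + 10*2 = 23, yield 23.
Step 3: send(9) -> val=9, acc = 23 + 9*2 = 41, yield 41.
Step 4: send(4) -> val=4, acc = 41 + 4*2 = 49, yield 49.
Therefore result = 49.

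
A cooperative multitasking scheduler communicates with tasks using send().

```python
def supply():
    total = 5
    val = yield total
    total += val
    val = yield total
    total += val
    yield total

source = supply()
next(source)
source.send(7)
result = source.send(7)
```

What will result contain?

Step 1: next() -> yield total=5.
Step 2: send(7) -> val=7, total = 5+7 = 12, yield 12.
Step 3: send(7) -> val=7, total = 12+7 = 19, yield 19.
Therefore result = 19.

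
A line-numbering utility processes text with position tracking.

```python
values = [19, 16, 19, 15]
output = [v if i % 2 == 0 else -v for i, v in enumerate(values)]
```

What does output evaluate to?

Step 1: For each (i, v), keep v if i is even, negate if odd:
  i=0 (even): keep 19
  i=1 (odd): negate to -16
  i=2 (even): keep 19
  i=3 (odd): negate to -15
Therefore output = [19, -16, 19, -15].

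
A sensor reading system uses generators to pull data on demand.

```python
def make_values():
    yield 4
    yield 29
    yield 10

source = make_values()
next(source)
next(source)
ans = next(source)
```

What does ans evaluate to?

Step 1: make_values() creates a generator.
Step 2: next(source) yields 4 (consumed and discarded).
Step 3: next(source) yields 29 (consumed and discarded).
Step 4: next(source) yields 10, assigned to ans.
Therefore ans = 10.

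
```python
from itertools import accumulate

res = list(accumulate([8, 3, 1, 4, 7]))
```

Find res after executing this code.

Step 1: accumulate computes running sums:
  + 8 = 8
  + 3 = 11
  + 1 = 12
  + 4 = 16
  + 7 = 23
Therefore res = [8, 11, 12, 16, 23].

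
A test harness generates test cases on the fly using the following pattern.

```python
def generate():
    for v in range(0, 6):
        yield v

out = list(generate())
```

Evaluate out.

Step 1: The generator yields each value from range(0, 6).
Step 2: list() consumes all yields: [0, 1, 2, 3, 4, 5].
Therefore out = [0, 1, 2, 3, 4, 5].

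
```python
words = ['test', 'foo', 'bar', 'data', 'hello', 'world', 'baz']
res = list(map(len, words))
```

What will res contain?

Step 1: Map len() to each word:
  'test' -> 4
  'foo' -> 3
  'bar' -> 3
  'data' -> 4
  'hello' -> 5
  'world' -> 5
  'baz' -> 3
Therefore res = [4, 3, 3, 4, 5, 5, 3].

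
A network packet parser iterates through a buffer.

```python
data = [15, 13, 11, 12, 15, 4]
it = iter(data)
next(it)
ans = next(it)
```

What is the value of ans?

Step 1: Create iterator over [15, 13, 11, 12, 15, 4].
Step 2: next() consumes 15.
Step 3: next() returns 13.
Therefore ans = 13.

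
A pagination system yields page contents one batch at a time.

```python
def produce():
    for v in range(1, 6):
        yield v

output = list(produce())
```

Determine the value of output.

Step 1: The generator yields each value from range(1, 6).
Step 2: list() consumes all yields: [1, 2, 3, 4, 5].
Therefore output = [1, 2, 3, 4, 5].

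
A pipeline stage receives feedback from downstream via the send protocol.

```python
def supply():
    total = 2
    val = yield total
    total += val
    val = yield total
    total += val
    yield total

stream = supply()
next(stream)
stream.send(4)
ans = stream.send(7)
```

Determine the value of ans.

Step 1: next() -> yield total=2.
Step 2: send(4) -> val=4, total = 2+4 = 6, yield 6.
Step 3: send(7) -> val=7, total = 6+7 = 13, yield 13.
Therefore ans = 13.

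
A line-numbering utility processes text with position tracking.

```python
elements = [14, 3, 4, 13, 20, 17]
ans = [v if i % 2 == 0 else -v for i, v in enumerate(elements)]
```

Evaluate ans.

Step 1: For each (i, v), keep v if i is even, negate if odd:
  i=0 (even): keep 14
  i=1 (odd): negate to -3
  i=2 (even): keep 4
  i=3 (odd): negate to -13
  i=4 (even): keep 20
  i=5 (odd): negate to -17
Therefore ans = [14, -3, 4, -13, 20, -17].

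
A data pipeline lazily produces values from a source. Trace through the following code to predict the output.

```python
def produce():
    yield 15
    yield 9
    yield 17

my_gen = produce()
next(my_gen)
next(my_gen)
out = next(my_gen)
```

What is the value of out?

Step 1: produce() creates a generator.
Step 2: next(my_gen) yields 15 (consumed and discarded).
Step 3: next(my_gen) yields 9 (consumed and discarded).
Step 4: next(my_gen) yields 17, assigned to out.
Therefore out = 17.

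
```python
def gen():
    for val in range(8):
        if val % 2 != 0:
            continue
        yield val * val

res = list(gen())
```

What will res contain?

Step 1: Only yield val**2 when val is divisible by 2:
  val=0: 0 % 2 == 0, yield 0**2 = 0
  val=2: 2 % 2 == 0, yield 2**2 = 4
  val=4: 4 % 2 == 0, yield 4**2 = 16
  val=6: 6 % 2 == 0, yield 6**2 = 36
Therefore res = [0, 4, 16, 36].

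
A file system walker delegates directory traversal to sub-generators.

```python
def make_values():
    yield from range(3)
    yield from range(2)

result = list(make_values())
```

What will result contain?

Step 1: Trace yields in order:
  yield 0
  yield 1
  yield 2
  yield 0
  yield 1
Therefore result = [0, 1, 2, 0, 1].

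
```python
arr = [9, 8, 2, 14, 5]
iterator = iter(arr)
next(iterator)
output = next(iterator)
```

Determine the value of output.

Step 1: Create iterator over [9, 8, 2, 14, 5].
Step 2: next() consumes 9.
Step 3: next() returns 8.
Therefore output = 8.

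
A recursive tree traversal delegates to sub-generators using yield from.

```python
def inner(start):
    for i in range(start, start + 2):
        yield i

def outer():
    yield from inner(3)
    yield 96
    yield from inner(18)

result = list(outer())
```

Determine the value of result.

Step 1: outer() delegates to inner(3):
  yield 3
  yield 4
Step 2: yield 96
Step 3: Delegates to inner(18):
  yield 18
  yield 19
Therefore result = [3, 4, 96, 18, 19].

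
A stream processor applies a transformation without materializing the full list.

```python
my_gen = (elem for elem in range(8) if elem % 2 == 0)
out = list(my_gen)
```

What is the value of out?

Step 1: Filter range(8) keeping only even values:
  elem=0: even, included
  elem=1: odd, excluded
  elem=2: even, included
  elem=3: odd, excluded
  elem=4: even, included
  elem=5: odd, excluded
  elem=6: even, included
  elem=7: odd, excluded
Therefore out = [0, 2, 4, 6].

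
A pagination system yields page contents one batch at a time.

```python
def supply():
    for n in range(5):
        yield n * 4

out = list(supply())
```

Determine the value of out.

Step 1: For each n in range(5), yield n * 4:
  n=0: yield 0 * 4 = 0
  n=1: yield 1 * 4 = 4
  n=2: yield 2 * 4 = 8
  n=3: yield 3 * 4 = 12
  n=4: yield 4 * 4 = 16
Therefore out = [0, 4, 8, 12, 16].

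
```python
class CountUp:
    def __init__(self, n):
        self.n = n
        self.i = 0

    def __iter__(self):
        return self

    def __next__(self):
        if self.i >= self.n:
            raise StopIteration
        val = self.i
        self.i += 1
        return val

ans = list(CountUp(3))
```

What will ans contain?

Step 1: CountUp(3) creates an iterator counting 0 to 2.
Step 2: list() consumes all values: [0, 1, 2].
Therefore ans = [0, 1, 2].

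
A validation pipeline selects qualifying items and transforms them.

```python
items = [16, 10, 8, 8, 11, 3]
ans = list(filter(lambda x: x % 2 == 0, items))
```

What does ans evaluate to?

Step 1: Filter elements divisible by 2:
  16 % 2 = 0: kept
  10 % 2 = 0: kept
  8 % 2 = 0: kept
  8 % 2 = 0: kept
  11 % 2 = 1: removed
  3 % 2 = 1: removed
Therefore ans = [16, 10, 8, 8].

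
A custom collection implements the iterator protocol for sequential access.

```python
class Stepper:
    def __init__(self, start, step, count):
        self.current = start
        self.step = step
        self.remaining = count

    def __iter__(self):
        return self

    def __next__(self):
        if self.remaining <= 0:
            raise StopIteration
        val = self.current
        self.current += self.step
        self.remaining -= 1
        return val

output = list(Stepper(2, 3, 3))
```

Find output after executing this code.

Step 1: Stepper starts at 2, increments by 3, for 3 steps:
  Yield 2, then current += 3
  Yield 5, then current += 3
  Yield 8, then current += 3
Therefore output = [2, 5, 8].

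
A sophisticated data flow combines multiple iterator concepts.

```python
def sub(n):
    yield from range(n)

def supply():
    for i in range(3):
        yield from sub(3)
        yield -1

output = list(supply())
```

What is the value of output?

Step 1: For each i in range(3):
  i=0: yield from sub(3) -> [0, 1, 2], then yield -1
  i=1: yield from sub(3) -> [0, 1, 2], then yield -1
  i=2: yield from sub(3) -> [0, 1, 2], then yield -1
Therefore output = [0, 1, 2, -1, 0, 1, 2, -1, 0, 1, 2, -1].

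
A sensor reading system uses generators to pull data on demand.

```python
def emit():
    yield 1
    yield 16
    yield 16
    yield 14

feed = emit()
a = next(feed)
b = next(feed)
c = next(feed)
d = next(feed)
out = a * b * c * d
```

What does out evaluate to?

Step 1: Create generator and consume all values:
  a = next(feed) = 1
  b = next(feed) = 16
  c = next(feed) = 16
  d = next(feed) = 14
Step 2: out = 1 * 16 * 16 * 14 = 3584.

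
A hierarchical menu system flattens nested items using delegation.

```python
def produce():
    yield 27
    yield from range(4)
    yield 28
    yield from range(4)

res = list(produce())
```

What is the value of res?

Step 1: Trace yields in order:
  yield 27
  yield 0
  yield 1
  yield 2
  yield 3
  yield 28
  yield 0
  yield 1
  yield 2
  yield 3
Therefore res = [27, 0, 1, 2, 3, 28, 0, 1, 2, 3].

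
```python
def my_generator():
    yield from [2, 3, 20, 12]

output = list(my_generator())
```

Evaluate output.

Step 1: yield from delegates to the iterable, yielding each element.
Step 2: Collected values: [2, 3, 20, 12].
Therefore output = [2, 3, 20, 12].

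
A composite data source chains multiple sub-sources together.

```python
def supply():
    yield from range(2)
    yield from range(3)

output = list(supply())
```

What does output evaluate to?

Step 1: Trace yields in order:
  yield 0
  yield 1
  yield 0
  yield 1
  yield 2
Therefore output = [0, 1, 0, 1, 2].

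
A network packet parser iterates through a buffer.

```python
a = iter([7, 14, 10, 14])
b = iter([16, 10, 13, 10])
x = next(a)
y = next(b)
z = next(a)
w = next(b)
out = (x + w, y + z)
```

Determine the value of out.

Step 1: a iterates [7, 14, 10, 14], b iterates [16, 10, 13, 10].
Step 2: x = next(a) = 7, y = next(b) = 16.
Step 3: z = next(a) = 14, w = next(b) = 10.
Step 4: out = (7 + 10, 16 + 14) = (17, 30).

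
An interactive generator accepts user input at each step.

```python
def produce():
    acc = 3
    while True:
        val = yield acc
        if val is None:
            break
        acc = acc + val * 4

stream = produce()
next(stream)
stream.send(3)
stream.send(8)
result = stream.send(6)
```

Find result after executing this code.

Step 1: next() -> yield acc=3.
Step 2: send(3) -> val=3, acc = 3 + 3*4 = 15, yield 15.
Step 3: send(8) -> val=8, acc = 15 + 8*4 = 47, yield 47.
Step 4: send(6) -> val=6, acc = 47 + 6*4 = 71, yield 71.
Therefore result = 71.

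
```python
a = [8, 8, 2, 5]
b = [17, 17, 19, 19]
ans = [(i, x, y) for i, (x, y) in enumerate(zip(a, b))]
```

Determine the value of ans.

Step 1: enumerate(zip(a, b)) gives index with paired elements:
  i=0: (8, 17)
  i=1: (8, 17)
  i=2: (2, 19)
  i=3: (5, 19)
Therefore ans = [(0, 8, 17), (1, 8, 17), (2, 2, 19), (3, 5, 19)].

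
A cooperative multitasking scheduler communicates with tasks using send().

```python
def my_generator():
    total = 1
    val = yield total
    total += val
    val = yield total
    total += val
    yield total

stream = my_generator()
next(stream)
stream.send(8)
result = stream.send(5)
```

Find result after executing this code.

Step 1: next() -> yield total=1.
Step 2: send(8) -> val=8, total = 1+8 = 9, yield 9.
Step 3: send(5) -> val=5, total = 9+5 = 14, yield 14.
Therefore result = 14.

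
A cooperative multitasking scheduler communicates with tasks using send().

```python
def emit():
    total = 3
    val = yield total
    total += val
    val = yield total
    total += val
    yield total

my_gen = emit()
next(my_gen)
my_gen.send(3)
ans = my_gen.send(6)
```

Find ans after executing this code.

Step 1: next() -> yield total=3.
Step 2: send(3) -> val=3, total = 3+3 = 6, yield 6.
Step 3: send(6) -> val=6, total = 6+6 = 12, yield 12.
Therefore ans = 12.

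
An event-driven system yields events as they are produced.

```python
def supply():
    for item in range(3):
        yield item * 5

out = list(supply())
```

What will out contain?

Step 1: For each item in range(3), yield item * 5:
  item=0: yield 0 * 5 = 0
  item=1: yield 1 * 5 = 5
  item=2: yield 2 * 5 = 10
Therefore out = [0, 5, 10].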